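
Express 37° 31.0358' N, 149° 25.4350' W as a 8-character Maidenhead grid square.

BM57gm94

Offset from 180°W / 90°S: lon 30.57608°, lat 127.51726°.
Field: lon ⌊30.57608/20⌋ = 1 → B; lat ⌊127.51726/10⌋ = 12 → M.
Square: lon ⌊10.57608/2⌋ = 5; lat ⌊7.51726/1⌋ = 7.
Subsquare: lon ⌊0.57608/0.0833333⌋ = 6 → g; lat ⌊0.51726/0.0416667⌋ = 12 → m.
Extended square: lon ⌊0.07608/0.00833333⌋ = 9; lat ⌊0.01726/0.00416667⌋ = 4.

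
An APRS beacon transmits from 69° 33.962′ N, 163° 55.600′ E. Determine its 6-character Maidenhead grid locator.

Add 180° to longitude and 90° to latitude: 343.9267, 159.5660.
Field: lon ⌊343.9267/20⌋ = 17 → R; lat ⌊159.5660/10⌋ = 15 → P.
Square: lon ⌊3.9267/2⌋ = 1; lat ⌊9.5660/1⌋ = 9.
Subsquare: lon ⌊1.9267/0.0833333⌋ = 23 → x; lat ⌊0.5660/0.0416667⌋ = 13 → n.

RP19xn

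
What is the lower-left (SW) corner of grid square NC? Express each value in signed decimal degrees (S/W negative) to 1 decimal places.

Field N=13, C=2: +13·20° lon, +2·10° lat → SW at lon 80°, lat -70°.
latitude -70.0, longitude 80.0.

-70.0, 80.0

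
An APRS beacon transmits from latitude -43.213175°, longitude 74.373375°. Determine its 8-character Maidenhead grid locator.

ME76es48

Add 180° to longitude and 90° to latitude: 254.37338, 46.78683.
Field: 254.37338/20 → 12 → M, 46.78683/10 → 4 → E; chars ME.
Square: 14.37338/2 → 7, 6.78683/1 → 6; chars 76.
Subsquare: 0.37338/0.0833333 → 4 → e, 0.78683/0.0416667 → 18 → s; chars es.
Extended square: 0.04004/0.00833333 → 4, 0.03683/0.00416667 → 8; chars 48.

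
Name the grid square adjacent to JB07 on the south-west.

IB96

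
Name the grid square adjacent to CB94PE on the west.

Longitude subsquare p = 15; −1 → 14 = o.
The latitude characters are unchanged.

CB94oe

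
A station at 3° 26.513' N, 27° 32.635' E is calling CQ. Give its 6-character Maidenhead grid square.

KJ33sk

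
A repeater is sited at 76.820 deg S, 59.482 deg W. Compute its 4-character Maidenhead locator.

Offset from 180°W / 90°S: lon 120.52°, lat 13.18°.
Field: 120.52/20 → 6 → G, 13.18/10 → 1 → B; chars GB.
Square: 0.52/2 → 0, 3.18/1 → 3; chars 03.

GB03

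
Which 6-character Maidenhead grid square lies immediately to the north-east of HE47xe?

Longitude subsquare x = 23; +1 → 24, wraps to 0 = a, carry into square.
Longitude square 4; +1 → 5.
Latitude subsquare e = 4; +1 → 5 = f.

HE57af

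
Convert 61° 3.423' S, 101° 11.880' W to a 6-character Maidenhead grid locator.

DC98jw

Add 180° to longitude and 90° to latitude: 78.8020, 28.9430.
Field: lon ⌊78.8020/20⌋ = 3 → D; lat ⌊28.9430/10⌋ = 2 → C.
Square: lon ⌊18.8020/2⌋ = 9; lat ⌊8.9430/1⌋ = 8.
Subsquare: lon ⌊0.8020/0.0833333⌋ = 9 → j; lat ⌊0.9430/0.0416667⌋ = 22 → w.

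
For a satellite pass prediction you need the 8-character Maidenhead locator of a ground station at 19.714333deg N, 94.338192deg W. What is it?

EK29tr91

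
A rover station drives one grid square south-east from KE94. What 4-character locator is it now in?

LE03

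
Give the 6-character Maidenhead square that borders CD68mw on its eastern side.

CD68nw

Longitude subsquare m = 12; +1 → 13 = n.
The latitude characters are unchanged.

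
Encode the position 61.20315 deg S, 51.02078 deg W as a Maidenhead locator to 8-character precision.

GC48lt71

Shift to the Maidenhead origin (180°W, 90°S): lon 128.97922, lat 28.79685.
Field: 128.97922/20 → 6 → G, 28.79685/10 → 2 → C; chars GC.
Square: 8.97922/2 → 4, 8.79685/1 → 8; chars 48.
Subsquare: 0.97922/0.0833333 → 11 → l, 0.79685/0.0416667 → 19 → t; chars lt.
Extended square: 0.06255/0.00833333 → 7, 0.00518/0.00416667 → 1; chars 71.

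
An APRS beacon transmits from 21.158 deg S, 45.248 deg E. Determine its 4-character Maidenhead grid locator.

LG28

Add 180° to longitude and 90° to latitude: 225.25, 68.84.
Field: 225.25/20 → 11 → L, 68.84/10 → 6 → G; chars LG.
Square: 5.25/2 → 2, 8.84/1 → 8; chars 28.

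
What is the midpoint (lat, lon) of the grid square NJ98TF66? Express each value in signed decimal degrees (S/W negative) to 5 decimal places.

Field N=13, J=9: +13·20° lon, +9·10° lat → SW at lon 80°, lat 0°.
Square 9, 8: +9·2° lon, +8·1° lat → SW at lon 98°, lat 8°.
Subsquare t=19, f=5: +19·0.0833333° lon, +5·0.0416667° lat → SW at lon 99.5833°, lat 8.20833°.
Extended square 6, 6: +6·0.00833333° lon, +6·0.00416667° lat → SW at lon 99.6333°, lat 8.23333°.
Cell spans 0.00833333° lon × 0.00416667° lat. Centre is SW corner plus half of each.
latitude 8.23542, longitude 99.63750.

8.23542, 99.63750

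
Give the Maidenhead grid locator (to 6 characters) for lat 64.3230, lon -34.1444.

Add 180° to longitude and 90° to latitude: 145.8556, 154.3230.
Field: lon ⌊145.8556/20⌋ = 7 → H; lat ⌊154.3230/10⌋ = 15 → P.
Square: lon ⌊5.8556/2⌋ = 2; lat ⌊4.3230/1⌋ = 4.
Subsquare: lon ⌊1.8556/0.0833333⌋ = 22 → w; lat ⌊0.3230/0.0416667⌋ = 7 → h.

HP24wh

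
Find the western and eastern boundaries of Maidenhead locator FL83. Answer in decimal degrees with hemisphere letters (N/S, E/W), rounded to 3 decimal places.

64.000° W, 62.000° W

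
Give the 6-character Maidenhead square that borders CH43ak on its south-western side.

Longitude subsquare a = 0; −1 → -1, wraps to 23 = x, carry into square.
Longitude square 4; −1 → 3.
Latitude subsquare k = 10; −1 → 9 = j.

CH33xj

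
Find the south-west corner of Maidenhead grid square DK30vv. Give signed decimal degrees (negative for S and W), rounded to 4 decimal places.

Field D=3, K=10: +3·20° lon, +10·10° lat → SW at lon -120°, lat 10°.
Square 3, 0: +3·2° lon, +0·1° lat → SW at lon -114°, lat 10°.
Subsquare v=21, v=21: +21·0.0833333° lon, +21·0.0416667° lat → SW at lon -112.25°, lat 10.875°.
latitude 10.8750, longitude -112.2500.

10.8750, -112.2500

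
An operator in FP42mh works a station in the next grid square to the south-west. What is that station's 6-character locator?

FP42lg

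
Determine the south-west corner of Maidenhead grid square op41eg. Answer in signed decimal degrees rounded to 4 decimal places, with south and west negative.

Field O=14, P=15: +14·20° lon, +15·10° lat → SW at lon 100°, lat 60°.
Square 4, 1: +4·2° lon, +1·1° lat → SW at lon 108°, lat 61°.
Subsquare e=4, g=6: +4·0.0833333° lon, +6·0.0416667° lat → SW at lon 108.333°, lat 61.25°.
latitude 61.2500, longitude 108.3333.

61.2500, 108.3333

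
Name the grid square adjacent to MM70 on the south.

ML79

Latitude square 0; −1 → -1, wraps to 9, carry into field.
Latitude field M = 12; −1 → 11 = L.
The longitude characters are unchanged.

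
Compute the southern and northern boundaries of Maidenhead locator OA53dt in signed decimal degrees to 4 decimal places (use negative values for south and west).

Field O=14, A=0: +14·20° lon, +0·10° lat → SW at lon 100°, lat -90°.
Square 5, 3: +5·2° lon, +3·1° lat → SW at lon 110°, lat -87°.
Subsquare d=3, t=19: +3·0.0833333° lon, +19·0.0416667° lat → SW at lon 110.25°, lat -86.2083°.
Cell spans 0.0833333° lon × 0.0416667° lat.
south -86.2083, north -86.1667.

-86.2083, -86.1667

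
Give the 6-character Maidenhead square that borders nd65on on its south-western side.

Longitude subsquare o = 14; −1 → 13 = n.
Latitude subsquare n = 13; −1 → 12 = m.

ND65nm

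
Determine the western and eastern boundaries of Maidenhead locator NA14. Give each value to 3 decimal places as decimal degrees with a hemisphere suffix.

82.000° E, 84.000° E

Field N=13, A=0: +13·20° lon, +0·10° lat → SW at lon 80°, lat -90°.
Square 1, 4: +1·2° lon, +4·1° lat → SW at lon 82°, lat -86°.
Cell spans 2° lon × 1° lat.
west 82.000° E, east 84.000° E.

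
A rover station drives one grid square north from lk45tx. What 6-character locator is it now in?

LK46ta

Latitude subsquare x = 23; +1 → 24, wraps to 0 = a, carry into square.
Latitude square 5; +1 → 6.
The longitude characters are unchanged.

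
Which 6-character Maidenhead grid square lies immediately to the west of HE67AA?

HE57xa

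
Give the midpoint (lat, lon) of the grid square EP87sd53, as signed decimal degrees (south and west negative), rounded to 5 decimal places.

67.13958, -82.45417

Field E=4, P=15: +4·20° lon, +15·10° lat → SW at lon -100°, lat 60°.
Square 8, 7: +8·2° lon, +7·1° lat → SW at lon -84°, lat 67°.
Subsquare s=18, d=3: +18·0.0833333° lon, +3·0.0416667° lat → SW at lon -82.5°, lat 67.125°.
Extended square 5, 3: +5·0.00833333° lon, +3·0.00416667° lat → SW at lon -82.4583°, lat 67.1375°.
Cell spans 0.00833333° lon × 0.00416667° lat. Centre is SW corner plus half of each.
latitude 67.13958, longitude -82.45417.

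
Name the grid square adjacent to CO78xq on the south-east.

CO88ap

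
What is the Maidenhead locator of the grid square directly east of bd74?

Longitude square 7; +1 → 8.
The latitude characters are unchanged.

BD84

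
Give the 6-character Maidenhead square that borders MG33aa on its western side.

MG23xa

Longitude subsquare a = 0; −1 → -1, wraps to 23 = x, carry into square.
Longitude square 3; −1 → 2.
The latitude characters are unchanged.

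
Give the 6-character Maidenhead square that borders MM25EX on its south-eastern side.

Longitude subsquare e = 4; +1 → 5 = f.
Latitude subsquare x = 23; −1 → 22 = w.

MM25fw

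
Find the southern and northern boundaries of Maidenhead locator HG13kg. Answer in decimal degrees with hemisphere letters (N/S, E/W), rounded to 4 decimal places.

26.7500° S, 26.7083° S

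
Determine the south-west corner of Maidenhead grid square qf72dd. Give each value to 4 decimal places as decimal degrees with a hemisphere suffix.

37.8750° S, 154.2500° E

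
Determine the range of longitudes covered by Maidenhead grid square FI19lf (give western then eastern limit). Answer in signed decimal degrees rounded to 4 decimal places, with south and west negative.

Field F=5, I=8: +5·20° lon, +8·10° lat → SW at lon -80°, lat -10°.
Square 1, 9: +1·2° lon, +9·1° lat → SW at lon -78°, lat -1°.
Subsquare l=11, f=5: +11·0.0833333° lon, +5·0.0416667° lat → SW at lon -77.0833°, lat -0.791667°.
Cell spans 0.0833333° lon × 0.0416667° lat.
west -77.0833, east -77.0000.

-77.0833, -77.0000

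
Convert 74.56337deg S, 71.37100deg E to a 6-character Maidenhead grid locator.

Add 180° to longitude and 90° to latitude: 251.3710, 15.4366.
Field (20°×10°, letters A–R): lon ⌊251.3710/20⌋ = 12 → M; lat ⌊15.4366/10⌋ = 1 → B.
Square (2°×1°, digits 0–9): lon ⌊11.3710/2⌋ = 5; lat ⌊5.4366/1⌋ = 5.
Subsquare (5′×2.5′, letters a–x): lon ⌊1.3710/0.0833333⌋ = 16 → q; lat ⌊0.4366/0.0416667⌋ = 10 → k.

MB55qk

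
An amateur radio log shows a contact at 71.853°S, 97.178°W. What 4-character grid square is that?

EB18

Shift to the Maidenhead origin (180°W, 90°S): lon 82.82, lat 18.15.
Field: lon ⌊82.82/20⌋ = 4 → E; lat ⌊18.15/10⌋ = 1 → B.
Square: lon ⌊2.82/2⌋ = 1; lat ⌊8.15/1⌋ = 8.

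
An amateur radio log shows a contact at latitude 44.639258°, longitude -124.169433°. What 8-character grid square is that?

CN74vp93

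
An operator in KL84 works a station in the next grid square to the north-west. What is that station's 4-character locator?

Longitude square 8; −1 → 7.
Latitude square 4; +1 → 5.

KL75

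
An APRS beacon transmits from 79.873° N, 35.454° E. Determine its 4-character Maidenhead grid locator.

Offset from 180°W / 90°S: lon 215.45°, lat 169.87°.
Field (20°×10°, letters A–R): lon ⌊215.45/20⌋ = 10 → K; lat ⌊169.87/10⌋ = 16 → Q.
Square (2°×1°, digits 0–9): lon ⌊15.45/2⌋ = 7; lat ⌊9.87/1⌋ = 9.

KQ79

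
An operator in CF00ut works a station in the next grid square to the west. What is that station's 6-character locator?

CF00tt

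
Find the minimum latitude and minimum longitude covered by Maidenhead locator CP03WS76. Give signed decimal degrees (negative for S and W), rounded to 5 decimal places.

Field C=2, P=15: +2·20° lon, +15·10° lat → SW at lon -140°, lat 60°.
Square 0, 3: +0·2° lon, +3·1° lat → SW at lon -140°, lat 63°.
Subsquare w=22, s=18: +22·0.0833333° lon, +18·0.0416667° lat → SW at lon -138.167°, lat 63.75°.
Extended square 7, 6: +7·0.00833333° lon, +6·0.00416667° lat → SW at lon -138.108°, lat 63.775°.
latitude 63.77500, longitude -138.10833.

63.77500, -138.10833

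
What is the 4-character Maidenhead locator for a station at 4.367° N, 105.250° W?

Offset from 180°W / 90°S: lon 74.75°, lat 94.37°.
Field: 74.75/20 → 3 → D, 94.37/10 → 9 → J; chars DJ.
Square: 14.75/2 → 7, 4.37/1 → 4; chars 74.

DJ74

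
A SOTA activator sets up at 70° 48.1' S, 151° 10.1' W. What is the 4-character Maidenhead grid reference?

BB49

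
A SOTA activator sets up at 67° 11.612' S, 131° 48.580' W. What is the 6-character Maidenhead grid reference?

Shift to the Maidenhead origin (180°W, 90°S): lon 48.1903, lat 22.8065.
Field: lon ⌊48.1903/20⌋ = 2 → C; lat ⌊22.8065/10⌋ = 2 → C.
Square: lon ⌊8.1903/2⌋ = 4; lat ⌊2.8065/1⌋ = 2.
Subsquare: lon ⌊0.1903/0.0833333⌋ = 2 → c; lat ⌊0.8065/0.0416667⌋ = 19 → t.

CC42ct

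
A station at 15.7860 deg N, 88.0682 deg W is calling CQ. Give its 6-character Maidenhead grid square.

EK55xs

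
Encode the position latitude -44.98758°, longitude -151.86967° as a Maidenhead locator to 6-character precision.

Offset from 180°W / 90°S: lon 28.1303°, lat 45.0124°.
Field: 28.1303/20 → 1 → B, 45.0124/10 → 4 → E; chars BE.
Square: 8.1303/2 → 4, 5.0124/1 → 5; chars 45.
Subsquare: 0.1303/0.0833333 → 1 → b, 0.0124/0.0416667 → 0 → a; chars ba.

BE45ba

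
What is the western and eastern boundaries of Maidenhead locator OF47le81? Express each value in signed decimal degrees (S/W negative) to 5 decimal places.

Field O=14, F=5: +14·20° lon, +5·10° lat → SW at lon 100°, lat -40°.
Square 4, 7: +4·2° lon, +7·1° lat → SW at lon 108°, lat -33°.
Subsquare l=11, e=4: +11·0.0833333° lon, +4·0.0416667° lat → SW at lon 108.917°, lat -32.8333°.
Extended square 8, 1: +8·0.00833333° lon, +1·0.00416667° lat → SW at lon 108.983°, lat -32.8292°.
Cell spans 0.00833333° lon × 0.00416667° lat.
west 108.98333, east 108.99167.

108.98333, 108.99167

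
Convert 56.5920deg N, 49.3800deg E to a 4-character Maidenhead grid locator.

Shift to the Maidenhead origin (180°W, 90°S): lon 229.38, lat 146.59.
Field: lon ⌊229.38/20⌋ = 11 → L; lat ⌊146.59/10⌋ = 14 → O.
Square: lon ⌊9.38/2⌋ = 4; lat ⌊6.59/1⌋ = 6.

LO46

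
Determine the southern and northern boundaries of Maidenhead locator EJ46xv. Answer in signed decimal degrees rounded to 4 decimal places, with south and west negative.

6.8750, 6.9167

Field E=4, J=9: +4·20° lon, +9·10° lat → SW at lon -100°, lat 0°.
Square 4, 6: +4·2° lon, +6·1° lat → SW at lon -92°, lat 6°.
Subsquare x=23, v=21: +23·0.0833333° lon, +21·0.0416667° lat → SW at lon -90.0833°, lat 6.875°.
Cell spans 0.0833333° lon × 0.0416667° lat.
south 6.8750, north 6.9167.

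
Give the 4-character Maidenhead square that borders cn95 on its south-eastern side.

DN04

Longitude square 9; +1 → 10, wraps to 0, carry into field.
Longitude field C = 2; +1 → 3 = D.
Latitude square 5; −1 → 4.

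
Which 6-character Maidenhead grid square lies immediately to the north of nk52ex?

NK53ea

Latitude subsquare x = 23; +1 → 24, wraps to 0 = a, carry into square.
Latitude square 2; +1 → 3.
The longitude characters are unchanged.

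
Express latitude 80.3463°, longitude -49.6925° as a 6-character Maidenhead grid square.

GR50di

Add 180° to longitude and 90° to latitude: 130.3075, 170.3463.
Field: 130.3075/20 → 6 → G, 170.3463/10 → 17 → R; chars GR.
Square: 10.3075/2 → 5, 0.3463/1 → 0; chars 50.
Subsquare: 0.3075/0.0833333 → 3 → d, 0.3463/0.0416667 → 8 → i; chars di.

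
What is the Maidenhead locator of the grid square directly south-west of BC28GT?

Longitude subsquare g = 6; −1 → 5 = f.
Latitude subsquare t = 19; −1 → 18 = s.

BC28fs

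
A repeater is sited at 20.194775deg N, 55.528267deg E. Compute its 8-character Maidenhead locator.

Add 180° to longitude and 90° to latitude: 235.52827, 110.19477.
Field (20°×10°, letters A–R): 235.52827/20 → 11 → L, 110.19477/10 → 11 → L; chars LL.
Square (2°×1°, digits 0–9): 15.52827/2 → 7, 0.19477/1 → 0; chars 70.
Subsquare (5′×2.5′, letters a–x): 1.52827/0.0833333 → 18 → s, 0.19477/0.0416667 → 4 → e; chars se.
Extended square (30″×15″, digits 0–9): 0.02827/0.00833333 → 3, 0.02811/0.00416667 → 6; chars 36.

LL70se36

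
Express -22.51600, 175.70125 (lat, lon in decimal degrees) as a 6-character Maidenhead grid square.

RG77ul

Offset from 180°W / 90°S: lon 355.7012°, lat 67.4840°.
Field (20°×10°, letters A–R): 355.7012/20 → 17 → R, 67.4840/10 → 6 → G; chars RG.
Square (2°×1°, digits 0–9): 15.7012/2 → 7, 7.4840/1 → 7; chars 77.
Subsquare (5′×2.5′, letters a–x): 1.7012/0.0833333 → 20 → u, 0.4840/0.0416667 → 11 → l; chars ul.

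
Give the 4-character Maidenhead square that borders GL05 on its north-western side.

Longitude square 0; −1 → -1, wraps to 9, carry into field.
Longitude field G = 6; −1 → 5 = F.
Latitude square 5; +1 → 6.

FL96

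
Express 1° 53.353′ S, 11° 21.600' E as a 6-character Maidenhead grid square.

Offset from 180°W / 90°S: lon 191.3600°, lat 88.1108°.
Field: lon ⌊191.3600/20⌋ = 9 → J; lat ⌊88.1108/10⌋ = 8 → I.
Square: lon ⌊11.3600/2⌋ = 5; lat ⌊8.1108/1⌋ = 8.
Subsquare: lon ⌊1.3600/0.0833333⌋ = 16 → q; lat ⌊0.1108/0.0416667⌋ = 2 → c.

JI58qc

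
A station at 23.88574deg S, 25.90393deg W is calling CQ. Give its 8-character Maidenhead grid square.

HG76bc17

Offset from 180°W / 90°S: lon 154.09607°, lat 66.11426°.
Field (20°×10°, letters A–R): lon ⌊154.09607/20⌋ = 7 → H; lat ⌊66.11426/10⌋ = 6 → G.
Square (2°×1°, digits 0–9): lon ⌊14.09607/2⌋ = 7; lat ⌊6.11426/1⌋ = 6.
Subsquare (5′×2.5′, letters a–x): lon ⌊0.09607/0.0833333⌋ = 1 → b; lat ⌊0.11426/0.0416667⌋ = 2 → c.
Extended square (30″×15″, digits 0–9): lon ⌊0.01274/0.00833333⌋ = 1; lat ⌊0.03093/0.00416667⌋ = 7.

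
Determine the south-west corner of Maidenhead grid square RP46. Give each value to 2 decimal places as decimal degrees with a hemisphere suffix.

66.00° N, 168.00° E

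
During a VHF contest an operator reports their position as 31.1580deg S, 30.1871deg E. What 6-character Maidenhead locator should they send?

Offset from 180°W / 90°S: lon 210.1871°, lat 58.8420°.
Field: 210.1871/20 → 10 → K, 58.8420/10 → 5 → F; chars KF.
Square: 10.1871/2 → 5, 8.8420/1 → 8; chars 58.
Subsquare: 0.1871/0.0833333 → 2 → c, 0.8420/0.0416667 → 20 → u; chars cu.

KF58cu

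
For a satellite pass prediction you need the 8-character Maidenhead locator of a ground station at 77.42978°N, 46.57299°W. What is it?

GQ67rk13

Add 180° to longitude and 90° to latitude: 133.42701, 167.42978.
Field (20°×10°, letters A–R): lon ⌊133.42701/20⌋ = 6 → G; lat ⌊167.42978/10⌋ = 16 → Q.
Square (2°×1°, digits 0–9): lon ⌊13.42701/2⌋ = 6; lat ⌊7.42978/1⌋ = 7.
Subsquare (5′×2.5′, letters a–x): lon ⌊1.42701/0.0833333⌋ = 17 → r; lat ⌊0.42978/0.0416667⌋ = 10 → k.
Extended square (30″×15″, digits 0–9): lon ⌊0.01034/0.00833333⌋ = 1; lat ⌊0.01311/0.00416667⌋ = 3.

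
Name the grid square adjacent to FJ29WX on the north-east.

FK20xa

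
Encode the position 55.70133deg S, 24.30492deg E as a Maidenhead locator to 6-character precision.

KD24dh

Offset from 180°W / 90°S: lon 204.3049°, lat 34.2987°.
Field: 204.3049/20 → 10 → K, 34.2987/10 → 3 → D; chars KD.
Square: 4.3049/2 → 2, 4.2987/1 → 4; chars 24.
Subsquare: 0.3049/0.0833333 → 3 → d, 0.2987/0.0416667 → 7 → h; chars dh.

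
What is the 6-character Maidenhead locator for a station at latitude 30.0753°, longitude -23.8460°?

Offset from 180°W / 90°S: lon 156.1540°, lat 120.0753°.
Field: 156.1540/20 → 7 → H, 120.0753/10 → 12 → M; chars HM.
Square: 16.1540/2 → 8, 0.0753/1 → 0; chars 80.
Subsquare: 0.1540/0.0833333 → 1 → b, 0.0753/0.0416667 → 1 → b; chars bb.

HM80bb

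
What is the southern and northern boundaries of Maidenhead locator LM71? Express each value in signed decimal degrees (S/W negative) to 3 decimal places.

Field L=11, M=12: +11·20° lon, +12·10° lat → SW at lon 40°, lat 30°.
Square 7, 1: +7·2° lon, +1·1° lat → SW at lon 54°, lat 31°.
Cell spans 2° lon × 1° lat.
south 31.000, north 32.000.

31.000, 32.000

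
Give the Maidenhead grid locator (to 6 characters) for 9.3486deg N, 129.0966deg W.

CJ59ki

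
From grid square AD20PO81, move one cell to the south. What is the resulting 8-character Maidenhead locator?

Latitude extended square 1; −1 → 0.
The longitude characters are unchanged.

AD20po80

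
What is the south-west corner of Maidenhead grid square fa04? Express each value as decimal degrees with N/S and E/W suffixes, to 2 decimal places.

Field F=5, A=0: +5·20° lon, +0·10° lat → SW at lon -80°, lat -90°.
Square 0, 4: +0·2° lon, +4·1° lat → SW at lon -80°, lat -86°.
latitude 86.00° S, longitude 80.00° W.

86.00° S, 80.00° W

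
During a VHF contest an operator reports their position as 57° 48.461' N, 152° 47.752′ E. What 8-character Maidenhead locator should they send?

Offset from 180°W / 90°S: lon 332.79587°, lat 147.80768°.
Field: lon ⌊332.79587/20⌋ = 16 → Q; lat ⌊147.80768/10⌋ = 14 → O.
Square: lon ⌊12.79587/2⌋ = 6; lat ⌊7.80768/1⌋ = 7.
Subsquare: lon ⌊0.79587/0.0833333⌋ = 9 → j; lat ⌊0.80768/0.0416667⌋ = 19 → t.
Extended square: lon ⌊0.04587/0.00833333⌋ = 5; lat ⌊0.01602/0.00416667⌋ = 3.

QO67jt53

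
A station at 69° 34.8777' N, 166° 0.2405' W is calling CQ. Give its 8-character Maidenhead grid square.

Add 180° to longitude and 90° to latitude: 13.99599, 159.58130.
Field: lon ⌊13.99599/20⌋ = 0 → A; lat ⌊159.58130/10⌋ = 15 → P.
Square: lon ⌊13.99599/2⌋ = 6; lat ⌊9.58130/1⌋ = 9.
Subsquare: lon ⌊1.99599/0.0833333⌋ = 23 → x; lat ⌊0.58130/0.0416667⌋ = 13 → n.
Extended square: lon ⌊0.07933/0.00833333⌋ = 9; lat ⌊0.03963/0.00416667⌋ = 9.

AP69xn99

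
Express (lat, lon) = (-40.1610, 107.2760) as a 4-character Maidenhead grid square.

OE39

Shift to the Maidenhead origin (180°W, 90°S): lon 287.28, lat 49.84.
Field: 287.28/20 → 14 → O, 49.84/10 → 4 → E; chars OE.
Square: 7.28/2 → 3, 9.84/1 → 9; chars 39.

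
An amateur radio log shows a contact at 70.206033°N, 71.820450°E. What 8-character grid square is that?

MQ50ve89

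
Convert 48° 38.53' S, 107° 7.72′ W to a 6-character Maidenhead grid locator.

Shift to the Maidenhead origin (180°W, 90°S): lon 72.8713, lat 41.3578.
Field: lon ⌊72.8713/20⌋ = 3 → D; lat ⌊41.3578/10⌋ = 4 → E.
Square: lon ⌊12.8713/2⌋ = 6; lat ⌊1.3578/1⌋ = 1.
Subsquare: lon ⌊0.8713/0.0833333⌋ = 10 → k; lat ⌊0.3578/0.0416667⌋ = 8 → i.

DE61ki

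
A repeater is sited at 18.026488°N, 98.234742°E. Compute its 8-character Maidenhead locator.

NK98ca86

Offset from 180°W / 90°S: lon 278.23474°, lat 108.02649°.
Field: 278.23474/20 → 13 → N, 108.02649/10 → 10 → K; chars NK.
Square: 18.23474/2 → 9, 8.02649/1 → 8; chars 98.
Subsquare: 0.23474/0.0833333 → 2 → c, 0.02649/0.0416667 → 0 → a; chars ca.
Extended square: 0.06808/0.00833333 → 8, 0.02649/0.00416667 → 6; chars 86.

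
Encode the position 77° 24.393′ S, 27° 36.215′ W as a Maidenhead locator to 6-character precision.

HB62eo

Add 180° to longitude and 90° to latitude: 152.3964, 12.5935.
Field (20°×10°, letters A–R): 152.3964/20 → 7 → H, 12.5935/10 → 1 → B; chars HB.
Square (2°×1°, digits 0–9): 12.3964/2 → 6, 2.5935/1 → 2; chars 62.
Subsquare (5′×2.5′, letters a–x): 0.3964/0.0833333 → 4 → e, 0.5935/0.0416667 → 14 → o; chars eo.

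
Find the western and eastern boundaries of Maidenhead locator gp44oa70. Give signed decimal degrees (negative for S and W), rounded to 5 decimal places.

Field G=6, P=15: +6·20° lon, +15·10° lat → SW at lon -60°, lat 60°.
Square 4, 4: +4·2° lon, +4·1° lat → SW at lon -52°, lat 64°.
Subsquare o=14, a=0: +14·0.0833333° lon, +0·0.0416667° lat → SW at lon -50.8333°, lat 64°.
Extended square 7, 0: +7·0.00833333° lon, +0·0.00416667° lat → SW at lon -50.775°, lat 64°.
Cell spans 0.00833333° lon × 0.00416667° lat.
west -50.77500, east -50.76667.

-50.77500, -50.76667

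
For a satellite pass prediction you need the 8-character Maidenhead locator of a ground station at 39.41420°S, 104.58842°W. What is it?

DF70qo90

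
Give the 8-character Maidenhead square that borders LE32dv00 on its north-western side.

LE32cv91

Longitude extended square 0; −1 → -1, wraps to 9, carry into subsquare.
Longitude subsquare d = 3; −1 → 2 = c.
Latitude extended square 0; +1 → 1.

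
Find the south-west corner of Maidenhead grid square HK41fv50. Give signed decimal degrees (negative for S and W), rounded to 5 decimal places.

Field H=7, K=10: +7·20° lon, +10·10° lat → SW at lon -40°, lat 10°.
Square 4, 1: +4·2° lon, +1·1° lat → SW at lon -32°, lat 11°.
Subsquare f=5, v=21: +5·0.0833333° lon, +21·0.0416667° lat → SW at lon -31.5833°, lat 11.875°.
Extended square 5, 0: +5·0.00833333° lon, +0·0.00416667° lat → SW at lon -31.5417°, lat 11.875°.
latitude 11.87500, longitude -31.54167.

11.87500, -31.54167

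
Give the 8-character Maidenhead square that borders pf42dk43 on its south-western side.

PF42dk32

Longitude extended square 4; −1 → 3.
Latitude extended square 3; −1 → 2.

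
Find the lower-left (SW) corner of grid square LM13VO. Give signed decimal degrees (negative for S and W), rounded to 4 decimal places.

33.5833, 43.7500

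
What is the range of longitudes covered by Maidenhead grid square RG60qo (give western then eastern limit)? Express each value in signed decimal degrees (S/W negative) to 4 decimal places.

Field R=17, G=6: +17·20° lon, +6·10° lat → SW at lon 160°, lat -30°.
Square 6, 0: +6·2° lon, +0·1° lat → SW at lon 172°, lat -30°.
Subsquare q=16, o=14: +16·0.0833333° lon, +14·0.0416667° lat → SW at lon 173.333°, lat -29.4167°.
Cell spans 0.0833333° lon × 0.0416667° lat.
west 173.3333, east 173.4167.

173.3333, 173.4167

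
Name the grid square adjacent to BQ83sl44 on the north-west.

BQ83sl35

Longitude extended square 4; −1 → 3.
Latitude extended square 4; +1 → 5.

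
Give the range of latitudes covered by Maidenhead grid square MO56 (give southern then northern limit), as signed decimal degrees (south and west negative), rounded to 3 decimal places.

56.000, 57.000

Field M=12, O=14: +12·20° lon, +14·10° lat → SW at lon 60°, lat 50°.
Square 5, 6: +5·2° lon, +6·1° lat → SW at lon 70°, lat 56°.
Cell spans 2° lon × 1° lat.
south 56.000, north 57.000.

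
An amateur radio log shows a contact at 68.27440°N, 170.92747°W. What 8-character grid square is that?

Offset from 180°W / 90°S: lon 9.07253°, lat 158.27440°.
Field: 9.07253/20 → 0 → A, 158.27440/10 → 15 → P; chars AP.
Square: 9.07253/2 → 4, 8.27440/1 → 8; chars 48.
Subsquare: 1.07253/0.0833333 → 12 → m, 0.27440/0.0416667 → 6 → g; chars mg.
Extended square: 0.07253/0.00833333 → 8, 0.02440/0.00416667 → 5; chars 85.

AP48mg85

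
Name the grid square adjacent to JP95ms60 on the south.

JP95mr69

Latitude extended square 0; −1 → -1, wraps to 9, carry into subsquare.
Latitude subsquare s = 18; −1 → 17 = r.
The longitude characters are unchanged.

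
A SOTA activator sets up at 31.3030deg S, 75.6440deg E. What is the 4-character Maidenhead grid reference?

MF78

Add 180° to longitude and 90° to latitude: 255.64, 58.70.
Field: lon ⌊255.64/20⌋ = 12 → M; lat ⌊58.70/10⌋ = 5 → F.
Square: lon ⌊15.64/2⌋ = 7; lat ⌊8.70/1⌋ = 8.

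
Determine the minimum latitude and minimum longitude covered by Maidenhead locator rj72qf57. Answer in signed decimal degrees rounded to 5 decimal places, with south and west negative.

2.23750, 175.37500

Field R=17, J=9: +17·20° lon, +9·10° lat → SW at lon 160°, lat 0°.
Square 7, 2: +7·2° lon, +2·1° lat → SW at lon 174°, lat 2°.
Subsquare q=16, f=5: +16·0.0833333° lon, +5·0.0416667° lat → SW at lon 175.333°, lat 2.20833°.
Extended square 5, 7: +5·0.00833333° lon, +7·0.00416667° lat → SW at lon 175.375°, lat 2.2375°.
latitude 2.23750, longitude 175.37500.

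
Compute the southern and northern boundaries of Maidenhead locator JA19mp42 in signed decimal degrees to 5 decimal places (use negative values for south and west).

-80.36667, -80.36250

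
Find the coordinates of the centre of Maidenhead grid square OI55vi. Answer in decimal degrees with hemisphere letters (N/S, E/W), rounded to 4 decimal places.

Field O=14, I=8: +14·20° lon, +8·10° lat → SW at lon 100°, lat -10°.
Square 5, 5: +5·2° lon, +5·1° lat → SW at lon 110°, lat -5°.
Subsquare v=21, i=8: +21·0.0833333° lon, +8·0.0416667° lat → SW at lon 111.75°, lat -4.66667°.
Cell spans 0.0833333° lon × 0.0416667° lat. Centre is SW corner plus half of each.
latitude 4.6458° S, longitude 111.7917° E.

4.6458° S, 111.7917° E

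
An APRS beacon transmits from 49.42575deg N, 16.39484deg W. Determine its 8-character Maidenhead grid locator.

IN19tk22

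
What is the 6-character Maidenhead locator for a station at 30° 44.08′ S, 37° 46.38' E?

Shift to the Maidenhead origin (180°W, 90°S): lon 217.7730, lat 59.2653.
Field (20°×10°, letters A–R): lon ⌊217.7730/20⌋ = 10 → K; lat ⌊59.2653/10⌋ = 5 → F.
Square (2°×1°, digits 0–9): lon ⌊17.7730/2⌋ = 8; lat ⌊9.2653/1⌋ = 9.
Subsquare (5′×2.5′, letters a–x): lon ⌊1.7730/0.0833333⌋ = 21 → v; lat ⌊0.2653/0.0416667⌋ = 6 → g.

KF89vg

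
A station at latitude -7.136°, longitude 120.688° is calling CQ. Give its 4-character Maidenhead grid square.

PI02

Add 180° to longitude and 90° to latitude: 300.69, 82.86.
Field: lon ⌊300.69/20⌋ = 15 → P; lat ⌊82.86/10⌋ = 8 → I.
Square: lon ⌊0.69/2⌋ = 0; lat ⌊2.86/1⌋ = 2.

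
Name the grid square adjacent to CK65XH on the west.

Longitude subsquare x = 23; −1 → 22 = w.
The latitude characters are unchanged.

CK65wh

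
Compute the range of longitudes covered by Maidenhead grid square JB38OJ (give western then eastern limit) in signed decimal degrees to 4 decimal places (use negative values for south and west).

7.1667, 7.2500

Field J=9, B=1: +9·20° lon, +1·10° lat → SW at lon 0°, lat -80°.
Square 3, 8: +3·2° lon, +8·1° lat → SW at lon 6°, lat -72°.
Subsquare o=14, j=9: +14·0.0833333° lon, +9·0.0416667° lat → SW at lon 7.16667°, lat -71.625°.
Cell spans 0.0833333° lon × 0.0416667° lat.
west 7.1667, east 7.2500.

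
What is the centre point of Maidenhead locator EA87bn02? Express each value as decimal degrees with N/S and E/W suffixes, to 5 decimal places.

82.44792° S, 83.91250° W

Field E=4, A=0: +4·20° lon, +0·10° lat → SW at lon -100°, lat -90°.
Square 8, 7: +8·2° lon, +7·1° lat → SW at lon -84°, lat -83°.
Subsquare b=1, n=13: +1·0.0833333° lon, +13·0.0416667° lat → SW at lon -83.9167°, lat -82.4583°.
Extended square 0, 2: +0·0.00833333° lon, +2·0.00416667° lat → SW at lon -83.9167°, lat -82.45°.
Cell spans 0.00833333° lon × 0.00416667° lat. Centre is SW corner plus half of each.
latitude 82.44792° S, longitude 83.91250° W.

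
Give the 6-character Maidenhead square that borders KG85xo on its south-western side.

Longitude subsquare x = 23; −1 → 22 = w.
Latitude subsquare o = 14; −1 → 13 = n.

KG85wn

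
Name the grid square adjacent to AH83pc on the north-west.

AH83od

Longitude subsquare p = 15; −1 → 14 = o.
Latitude subsquare c = 2; +1 → 3 = d.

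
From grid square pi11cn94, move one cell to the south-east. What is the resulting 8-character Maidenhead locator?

PI11dn03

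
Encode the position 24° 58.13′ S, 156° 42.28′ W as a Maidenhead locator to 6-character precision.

Add 180° to longitude and 90° to latitude: 23.2953, 65.0312.
Field: lon ⌊23.2953/20⌋ = 1 → B; lat ⌊65.0312/10⌋ = 6 → G.
Square: lon ⌊3.2953/2⌋ = 1; lat ⌊5.0312/1⌋ = 5.
Subsquare: lon ⌊1.2953/0.0833333⌋ = 15 → p; lat ⌊0.0312/0.0416667⌋ = 0 → a.

BG15pa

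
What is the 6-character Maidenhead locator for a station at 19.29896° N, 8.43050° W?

IK59sh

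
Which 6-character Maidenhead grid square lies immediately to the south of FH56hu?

Latitude subsquare u = 20; −1 → 19 = t.
The longitude characters are unchanged.

FH56ht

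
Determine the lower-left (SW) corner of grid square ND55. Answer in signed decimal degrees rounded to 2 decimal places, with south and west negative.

-55.00, 90.00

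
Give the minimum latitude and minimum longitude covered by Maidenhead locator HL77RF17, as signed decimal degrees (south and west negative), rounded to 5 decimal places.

27.23750, -24.57500

Field H=7, L=11: +7·20° lon, +11·10° lat → SW at lon -40°, lat 20°.
Square 7, 7: +7·2° lon, +7·1° lat → SW at lon -26°, lat 27°.
Subsquare r=17, f=5: +17·0.0833333° lon, +5·0.0416667° lat → SW at lon -24.5833°, lat 27.2083°.
Extended square 1, 7: +1·0.00833333° lon, +7·0.00416667° lat → SW at lon -24.575°, lat 27.2375°.
latitude 27.23750, longitude -24.57500.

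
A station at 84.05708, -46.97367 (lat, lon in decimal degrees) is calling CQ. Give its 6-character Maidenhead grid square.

GR64mb

Add 180° to longitude and 90° to latitude: 133.0263, 174.0571.
Field: 133.0263/20 → 6 → G, 174.0571/10 → 17 → R; chars GR.
Square: 13.0263/2 → 6, 4.0571/1 → 4; chars 64.
Subsquare: 1.0263/0.0833333 → 12 → m, 0.0571/0.0416667 → 1 → b; chars mb.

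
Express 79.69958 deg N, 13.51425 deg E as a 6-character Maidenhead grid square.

JQ69sq

Offset from 180°W / 90°S: lon 193.5143°, lat 169.6996°.
Field: 193.5143/20 → 9 → J, 169.6996/10 → 16 → Q; chars JQ.
Square: 13.5143/2 → 6, 9.6996/1 → 9; chars 69.
Subsquare: 1.5143/0.0833333 → 18 → s, 0.6996/0.0416667 → 16 → q; chars sq.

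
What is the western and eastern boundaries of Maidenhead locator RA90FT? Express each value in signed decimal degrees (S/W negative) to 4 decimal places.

Field R=17, A=0: +17·20° lon, +0·10° lat → SW at lon 160°, lat -90°.
Square 9, 0: +9·2° lon, +0·1° lat → SW at lon 178°, lat -90°.
Subsquare f=5, t=19: +5·0.0833333° lon, +19·0.0416667° lat → SW at lon 178.417°, lat -89.2083°.
Cell spans 0.0833333° lon × 0.0416667° lat.
west 178.4167, east 178.5000.

178.4167, 178.5000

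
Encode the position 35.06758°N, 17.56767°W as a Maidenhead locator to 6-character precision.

Add 180° to longitude and 90° to latitude: 162.4323, 125.0676.
Field (20°×10°, letters A–R): 162.4323/20 → 8 → I, 125.0676/10 → 12 → M; chars IM.
Square (2°×1°, digits 0–9): 2.4323/2 → 1, 5.0676/1 → 5; chars 15.
Subsquare (5′×2.5′, letters a–x): 0.4323/0.0833333 → 5 → f, 0.0676/0.0416667 → 1 → b; chars fb.

IM15fb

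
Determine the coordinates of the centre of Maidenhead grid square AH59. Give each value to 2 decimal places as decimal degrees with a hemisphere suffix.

10.50° S, 169.00° W

Field A=0, H=7: +0·20° lon, +7·10° lat → SW at lon -180°, lat -20°.
Square 5, 9: +5·2° lon, +9·1° lat → SW at lon -170°, lat -11°.
Cell spans 2° lon × 1° lat. Centre is SW corner plus half of each.
latitude 10.50° S, longitude 169.00° W.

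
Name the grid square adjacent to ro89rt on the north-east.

Longitude subsquare r = 17; +1 → 18 = s.
Latitude subsquare t = 19; +1 → 20 = u.

RO89su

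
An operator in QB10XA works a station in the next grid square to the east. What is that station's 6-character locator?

QB20aa

Longitude subsquare x = 23; +1 → 24, wraps to 0 = a, carry into square.
Longitude square 1; +1 → 2.
The latitude characters are unchanged.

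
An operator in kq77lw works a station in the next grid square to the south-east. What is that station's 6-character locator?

Longitude subsquare l = 11; +1 → 12 = m.
Latitude subsquare w = 22; −1 → 21 = v.

KQ77mv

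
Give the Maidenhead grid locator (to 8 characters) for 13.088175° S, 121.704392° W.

CH96dv58

Add 180° to longitude and 90° to latitude: 58.29561, 76.91182.
Field: 58.29561/20 → 2 → C, 76.91182/10 → 7 → H; chars CH.
Square: 18.29561/2 → 9, 6.91182/1 → 6; chars 96.
Subsquare: 0.29561/0.0833333 → 3 → d, 0.91182/0.0416667 → 21 → v; chars dv.
Extended square: 0.04561/0.00833333 → 5, 0.03682/0.00416667 → 8; chars 58.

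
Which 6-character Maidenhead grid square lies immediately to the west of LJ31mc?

LJ31lc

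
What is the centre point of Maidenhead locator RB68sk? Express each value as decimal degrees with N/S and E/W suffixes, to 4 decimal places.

Field R=17, B=1: +17·20° lon, +1·10° lat → SW at lon 160°, lat -80°.
Square 6, 8: +6·2° lon, +8·1° lat → SW at lon 172°, lat -72°.
Subsquare s=18, k=10: +18·0.0833333° lon, +10·0.0416667° lat → SW at lon 173.5°, lat -71.5833°.
Cell spans 0.0833333° lon × 0.0416667° lat. Centre is SW corner plus half of each.
latitude 71.5625° S, longitude 173.5417° E.

71.5625° S, 173.5417° E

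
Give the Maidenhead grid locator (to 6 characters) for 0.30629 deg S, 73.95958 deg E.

MI69xq

Shift to the Maidenhead origin (180°W, 90°S): lon 253.9596, lat 89.6937.
Field: lon ⌊253.9596/20⌋ = 12 → M; lat ⌊89.6937/10⌋ = 8 → I.
Square: lon ⌊13.9596/2⌋ = 6; lat ⌊9.6937/1⌋ = 9.
Subsquare: lon ⌊1.9596/0.0833333⌋ = 23 → x; lat ⌊0.6937/0.0416667⌋ = 16 → q.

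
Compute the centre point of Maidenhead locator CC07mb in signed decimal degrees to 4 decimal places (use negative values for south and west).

-62.9375, -138.9583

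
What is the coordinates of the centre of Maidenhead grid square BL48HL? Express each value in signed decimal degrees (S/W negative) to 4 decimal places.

28.4792, -151.3750

Field B=1, L=11: +1·20° lon, +11·10° lat → SW at lon -160°, lat 20°.
Square 4, 8: +4·2° lon, +8·1° lat → SW at lon -152°, lat 28°.
Subsquare h=7, l=11: +7·0.0833333° lon, +11·0.0416667° lat → SW at lon -151.417°, lat 28.4583°.
Cell spans 0.0833333° lon × 0.0416667° lat. Centre is SW corner plus half of each.
latitude 28.4792, longitude -151.3750.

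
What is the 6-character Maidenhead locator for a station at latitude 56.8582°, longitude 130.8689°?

Shift to the Maidenhead origin (180°W, 90°S): lon 310.8689, lat 146.8582.
Field: 310.8689/20 → 15 → P, 146.8582/10 → 14 → O; chars PO.
Square: 10.8689/2 → 5, 6.8582/1 → 6; chars 56.
Subsquare: 0.8689/0.0833333 → 10 → k, 0.8582/0.0416667 → 20 → u; chars ku.

PO56ku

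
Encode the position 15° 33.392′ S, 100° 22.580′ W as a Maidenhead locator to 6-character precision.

Shift to the Maidenhead origin (180°W, 90°S): lon 79.6237, lat 74.4435.
Field: 79.6237/20 → 3 → D, 74.4435/10 → 7 → H; chars DH.
Square: 19.6237/2 → 9, 4.4435/1 → 4; chars 94.
Subsquare: 1.6237/0.0833333 → 19 → t, 0.4435/0.0416667 → 10 → k; chars tk.

DH94tk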